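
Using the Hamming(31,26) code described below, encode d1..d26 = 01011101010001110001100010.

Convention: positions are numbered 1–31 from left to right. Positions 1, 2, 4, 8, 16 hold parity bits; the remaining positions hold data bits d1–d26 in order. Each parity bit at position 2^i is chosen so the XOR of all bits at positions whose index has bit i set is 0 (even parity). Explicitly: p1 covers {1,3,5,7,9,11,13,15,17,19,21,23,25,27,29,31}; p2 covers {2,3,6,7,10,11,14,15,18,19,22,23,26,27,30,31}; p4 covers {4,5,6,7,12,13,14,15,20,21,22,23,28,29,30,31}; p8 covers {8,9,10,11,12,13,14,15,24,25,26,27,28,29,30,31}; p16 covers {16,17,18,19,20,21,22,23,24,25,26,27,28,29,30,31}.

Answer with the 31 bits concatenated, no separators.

Place data at non-parity positions: p1 p2 0 p4 1 0 1 p8 1 1 0 1 0 1 0 p16 0 0 1 1 1 0 0 0 1 1 0 0 0 1 0
p1 (pos 1,3,5,7,9,11,13,15,17,19,21,23,25,27,29,31): XOR of data positions = 0⊕1⊕1⊕1⊕0⊕0⊕0⊕0⊕1⊕1⊕0⊕1⊕0⊕0⊕0 = 0
p2 (pos 2,3,6,7,10,11,14,15,18,19,22,23,26,27,30,31): XOR of data positions = 0⊕0⊕1⊕1⊕0⊕1⊕0⊕0⊕1⊕0⊕0⊕1⊕0⊕1⊕0 = 0
p4 (pos 4,5,6,7,12,13,14,15,20,21,22,23,28,29,30,31): XOR of data positions = 1⊕0⊕1⊕1⊕0⊕1⊕0⊕1⊕1⊕0⊕0⊕0⊕0⊕1⊕0 = 1
p8 (pos 8,9,10,11,12,13,14,15,24,25,26,27,28,29,30,31): XOR of data positions = 1⊕1⊕0⊕1⊕0⊕1⊕0⊕0⊕1⊕1⊕0⊕0⊕0⊕1⊕0 = 1
p16 (pos 16,17,18,19,20,21,22,23,24,25,26,27,28,29,30,31): XOR of data positions = 0⊕0⊕1⊕1⊕1⊕0⊕0⊕0⊕1⊕1⊕0⊕0⊕0⊕1⊕0 = 0
Codeword: 0001101111010100001110001100010

0001101111010100001110001100010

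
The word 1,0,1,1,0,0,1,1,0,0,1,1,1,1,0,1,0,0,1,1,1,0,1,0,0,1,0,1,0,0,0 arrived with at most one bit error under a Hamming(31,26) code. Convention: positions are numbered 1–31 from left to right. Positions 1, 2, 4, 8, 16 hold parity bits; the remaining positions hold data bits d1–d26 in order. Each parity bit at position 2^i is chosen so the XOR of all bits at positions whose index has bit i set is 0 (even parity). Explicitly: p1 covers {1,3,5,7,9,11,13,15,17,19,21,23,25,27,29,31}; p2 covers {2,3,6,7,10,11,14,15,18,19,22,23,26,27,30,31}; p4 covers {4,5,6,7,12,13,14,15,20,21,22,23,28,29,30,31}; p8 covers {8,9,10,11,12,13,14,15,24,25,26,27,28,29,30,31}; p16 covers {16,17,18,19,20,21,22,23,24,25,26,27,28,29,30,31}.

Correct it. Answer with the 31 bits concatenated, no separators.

1011001100111101001110100101010

s1 (pos 1,3,5,7,9,11,13,15,17,19,21,23,25,27,29,31): 1⊕1⊕0⊕1⊕0⊕1⊕1⊕0⊕0⊕1⊕1⊕1⊕0⊕0⊕0⊕0 = 0
s2 (pos 2,3,6,7,10,11,14,15,18,19,22,23,26,27,30,31): 0⊕1⊕0⊕1⊕0⊕1⊕1⊕0⊕0⊕1⊕0⊕1⊕1⊕0⊕0⊕0 = 1
s4 (pos 4,5,6,7,12,13,14,15,20,21,22,23,28,29,30,31): 1⊕0⊕0⊕1⊕1⊕1⊕1⊕0⊕1⊕1⊕0⊕1⊕1⊕0⊕0⊕0 = 1
s8 (pos 8,9,10,11,12,13,14,15,24,25,26,27,28,29,30,31): 1⊕0⊕0⊕1⊕1⊕1⊕1⊕0⊕0⊕0⊕1⊕0⊕1⊕0⊕0⊕0 = 1
s16 (pos 16,17,18,19,20,21,22,23,24,25,26,27,28,29,30,31): 1⊕0⊕0⊕1⊕1⊕1⊕0⊕1⊕0⊕0⊕1⊕0⊕1⊕0⊕0⊕0 = 1
Syndrome s16…s1 = 11110 → error at position 30.
Flip position 30: 1011001100111101001110100101000 → 1011001100111101001110100101010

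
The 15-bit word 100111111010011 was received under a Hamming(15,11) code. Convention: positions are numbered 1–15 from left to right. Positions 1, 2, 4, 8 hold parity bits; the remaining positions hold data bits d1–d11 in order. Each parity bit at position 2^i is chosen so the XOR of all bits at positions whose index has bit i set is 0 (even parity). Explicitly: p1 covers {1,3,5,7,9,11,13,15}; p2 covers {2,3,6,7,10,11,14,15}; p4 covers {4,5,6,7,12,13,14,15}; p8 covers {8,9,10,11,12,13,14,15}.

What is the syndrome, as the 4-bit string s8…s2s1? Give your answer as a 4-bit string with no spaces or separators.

s1 (pos 1,3,5,7,9,11,13,15): 1⊕0⊕1⊕1⊕1⊕1⊕0⊕1 = 0
s2 (pos 2,3,6,7,10,11,14,15): 0⊕0⊕1⊕1⊕0⊕1⊕1⊕1 = 1
s4 (pos 4,5,6,7,12,13,14,15): 1⊕1⊕1⊕1⊕0⊕0⊕1⊕1 = 0
s8 (pos 8,9,10,11,12,13,14,15): 1⊕1⊕0⊕1⊕0⊕0⊕1⊕1 = 1
Syndrome s8…s1 = 1010 → error at position 10.

1010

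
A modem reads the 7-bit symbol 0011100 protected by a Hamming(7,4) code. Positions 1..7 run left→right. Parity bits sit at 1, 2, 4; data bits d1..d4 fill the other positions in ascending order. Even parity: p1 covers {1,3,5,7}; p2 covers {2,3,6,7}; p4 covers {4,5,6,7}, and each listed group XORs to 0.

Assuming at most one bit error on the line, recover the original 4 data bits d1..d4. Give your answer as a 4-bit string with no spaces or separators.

s1 (pos 1,3,5,7): 0⊕1⊕1⊕0 = 0
s2 (pos 2,3,6,7): 0⊕1⊕0⊕0 = 1
s4 (pos 4,5,6,7): 1⊕1⊕0⊕0 = 0
Syndrome s4…s1 = 010 → error at position 2.
Flip position 2: 0011100 → 0111100
Read data bits from positions 3,5,6,7: 1100

1100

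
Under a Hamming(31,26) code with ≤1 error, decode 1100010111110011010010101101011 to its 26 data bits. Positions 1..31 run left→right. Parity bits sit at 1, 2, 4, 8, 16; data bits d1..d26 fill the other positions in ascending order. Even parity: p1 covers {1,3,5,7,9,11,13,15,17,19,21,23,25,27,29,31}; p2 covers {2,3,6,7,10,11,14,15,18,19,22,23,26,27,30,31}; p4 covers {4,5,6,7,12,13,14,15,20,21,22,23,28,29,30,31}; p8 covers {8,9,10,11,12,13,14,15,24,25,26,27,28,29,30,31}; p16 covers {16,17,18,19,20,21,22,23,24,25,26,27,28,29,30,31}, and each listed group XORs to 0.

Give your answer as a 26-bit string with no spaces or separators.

00101111001010010111101011

s1 (pos 1,3,5,7,9,11,13,15,17,19,21,23,25,27,29,31): 1⊕0⊕0⊕0⊕1⊕1⊕0⊕1⊕0⊕0⊕1⊕1⊕1⊕0⊕0⊕1 = 0
s2 (pos 2,3,6,7,10,11,14,15,18,19,22,23,26,27,30,31): 1⊕0⊕1⊕0⊕1⊕1⊕0⊕1⊕1⊕0⊕0⊕1⊕1⊕0⊕1⊕1 = 0
s4 (pos 4,5,6,7,12,13,14,15,20,21,22,23,28,29,30,31): 0⊕0⊕1⊕0⊕1⊕0⊕0⊕1⊕0⊕1⊕0⊕1⊕1⊕0⊕1⊕1 = 0
s8 (pos 8,9,10,11,12,13,14,15,24,25,26,27,28,29,30,31): 1⊕1⊕1⊕1⊕1⊕0⊕0⊕1⊕0⊕1⊕1⊕0⊕1⊕0⊕1⊕1 = 1
s16 (pos 16,17,18,19,20,21,22,23,24,25,26,27,28,29,30,31): 1⊕0⊕1⊕0⊕0⊕1⊕0⊕1⊕0⊕1⊕1⊕0⊕1⊕0⊕1⊕1 = 1
Syndrome s16…s1 = 11000 → error at position 24.
Flip position 24: 1100010111110011010010101101011 → 1100010111110011010010111101011
Read data bits from positions 3,5,6,7,9,10,11,12,13,14,15,17,18,19,20,21,22,23,24,25,26,27,28,29,30,31: 00101111001010010111101011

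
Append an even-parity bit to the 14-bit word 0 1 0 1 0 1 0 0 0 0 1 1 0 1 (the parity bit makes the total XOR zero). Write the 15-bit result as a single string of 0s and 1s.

010101000011010

XOR of the 14 data bits: 0⊕1⊕0⊕1⊕0⊕1⊕0⊕0⊕0⊕0⊕1⊕1⊕0⊕1 = 0
Parity bit = 0 (so all 15 bits XOR to 0).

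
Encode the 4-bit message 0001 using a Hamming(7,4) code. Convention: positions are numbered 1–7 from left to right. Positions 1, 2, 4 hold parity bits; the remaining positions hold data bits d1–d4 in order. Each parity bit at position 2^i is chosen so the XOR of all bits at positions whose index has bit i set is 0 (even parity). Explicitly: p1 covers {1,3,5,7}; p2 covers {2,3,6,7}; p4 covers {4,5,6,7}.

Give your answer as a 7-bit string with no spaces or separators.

Place data at non-parity positions: p1 p2 0 p4 0 0 1
p1 (pos 1,3,5,7): XOR of data positions = 0⊕0⊕1 = 1
p2 (pos 2,3,6,7): XOR of data positions = 0⊕0⊕1 = 1
p4 (pos 4,5,6,7): XOR of data positions = 0⊕0⊕1 = 1
Codeword: 1101001

1101001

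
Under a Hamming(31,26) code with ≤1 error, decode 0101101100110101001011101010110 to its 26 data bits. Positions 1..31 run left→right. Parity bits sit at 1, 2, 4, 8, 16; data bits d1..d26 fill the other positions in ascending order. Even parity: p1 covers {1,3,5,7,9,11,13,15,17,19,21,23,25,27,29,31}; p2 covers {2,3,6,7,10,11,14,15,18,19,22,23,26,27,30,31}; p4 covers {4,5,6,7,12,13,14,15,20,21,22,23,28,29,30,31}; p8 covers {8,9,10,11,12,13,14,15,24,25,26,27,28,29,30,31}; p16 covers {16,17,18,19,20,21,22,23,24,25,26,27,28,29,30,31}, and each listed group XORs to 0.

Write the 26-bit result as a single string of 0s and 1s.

s1 (pos 1,3,5,7,9,11,13,15,17,19,21,23,25,27,29,31): 0⊕0⊕1⊕1⊕0⊕1⊕0⊕0⊕0⊕1⊕1⊕1⊕1⊕1⊕1⊕0 = 1
s2 (pos 2,3,6,7,10,11,14,15,18,19,22,23,26,27,30,31): 1⊕0⊕0⊕1⊕0⊕1⊕1⊕0⊕0⊕1⊕1⊕1⊕0⊕1⊕1⊕0 = 1
s4 (pos 4,5,6,7,12,13,14,15,20,21,22,23,28,29,30,31): 1⊕1⊕0⊕1⊕1⊕0⊕1⊕0⊕0⊕1⊕1⊕1⊕0⊕1⊕1⊕0 = 0
s8 (pos 8,9,10,11,12,13,14,15,24,25,26,27,28,29,30,31): 1⊕0⊕0⊕1⊕1⊕0⊕1⊕0⊕0⊕1⊕0⊕1⊕0⊕1⊕1⊕0 = 0
s16 (pos 16,17,18,19,20,21,22,23,24,25,26,27,28,29,30,31): 1⊕0⊕0⊕1⊕0⊕1⊕1⊕1⊕0⊕1⊕0⊕1⊕0⊕1⊕1⊕0 = 1
Syndrome s16…s1 = 10011 → error at position 19.
Flip position 19: 0101101100110101001011101010110 → 0101101100110101000011101010110
Read data bits from positions 3,5,6,7,9,10,11,12,13,14,15,17,18,19,20,21,22,23,24,25,26,27,28,29,30,31: 01010011010000011101010110

01010011010000011101010110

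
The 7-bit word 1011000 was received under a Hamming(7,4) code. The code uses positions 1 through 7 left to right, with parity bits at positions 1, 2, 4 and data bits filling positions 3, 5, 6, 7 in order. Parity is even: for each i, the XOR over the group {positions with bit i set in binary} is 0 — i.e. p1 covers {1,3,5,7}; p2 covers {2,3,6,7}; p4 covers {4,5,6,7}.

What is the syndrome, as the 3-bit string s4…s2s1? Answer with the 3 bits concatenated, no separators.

s1 (pos 1,3,5,7): 1⊕1⊕0⊕0 = 0
s2 (pos 2,3,6,7): 0⊕1⊕0⊕0 = 1
s4 (pos 4,5,6,7): 1⊕0⊕0⊕0 = 1
Syndrome s4…s1 = 110 → error at position 6.

110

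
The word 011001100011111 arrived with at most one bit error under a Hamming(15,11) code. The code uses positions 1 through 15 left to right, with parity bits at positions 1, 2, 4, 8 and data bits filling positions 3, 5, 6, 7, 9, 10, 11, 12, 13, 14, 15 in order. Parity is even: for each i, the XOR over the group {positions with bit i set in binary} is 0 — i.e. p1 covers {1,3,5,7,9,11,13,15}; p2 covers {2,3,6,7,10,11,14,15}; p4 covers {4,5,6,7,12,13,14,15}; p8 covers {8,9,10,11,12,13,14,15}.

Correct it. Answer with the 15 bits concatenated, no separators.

011001100001111

s1 (pos 1,3,5,7,9,11,13,15): 0⊕1⊕0⊕1⊕0⊕1⊕1⊕1 = 1
s2 (pos 2,3,6,7,10,11,14,15): 1⊕1⊕1⊕1⊕0⊕1⊕1⊕1 = 1
s4 (pos 4,5,6,7,12,13,14,15): 0⊕0⊕1⊕1⊕1⊕1⊕1⊕1 = 0
s8 (pos 8,9,10,11,12,13,14,15): 0⊕0⊕0⊕1⊕1⊕1⊕1⊕1 = 1
Syndrome s8…s1 = 1011 → error at position 11.
Flip position 11: 011001100011111 → 011001100001111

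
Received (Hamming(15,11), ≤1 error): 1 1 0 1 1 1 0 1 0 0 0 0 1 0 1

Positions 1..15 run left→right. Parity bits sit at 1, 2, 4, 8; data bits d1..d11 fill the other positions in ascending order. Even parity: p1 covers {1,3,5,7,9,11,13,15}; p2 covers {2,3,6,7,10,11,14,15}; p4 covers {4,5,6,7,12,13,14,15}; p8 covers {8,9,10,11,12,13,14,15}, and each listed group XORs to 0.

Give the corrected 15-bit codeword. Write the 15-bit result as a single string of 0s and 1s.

s1 (pos 1,3,5,7,9,11,13,15): 1⊕0⊕1⊕0⊕0⊕0⊕1⊕1 = 0
s2 (pos 2,3,6,7,10,11,14,15): 1⊕0⊕1⊕0⊕0⊕0⊕0⊕1 = 1
s4 (pos 4,5,6,7,12,13,14,15): 1⊕1⊕1⊕0⊕0⊕1⊕0⊕1 = 1
s8 (pos 8,9,10,11,12,13,14,15): 1⊕0⊕0⊕0⊕0⊕1⊕0⊕1 = 1
Syndrome s8…s1 = 1110 → error at position 14.
Flip position 14: 110111010000101 → 110111010000111

110111010000111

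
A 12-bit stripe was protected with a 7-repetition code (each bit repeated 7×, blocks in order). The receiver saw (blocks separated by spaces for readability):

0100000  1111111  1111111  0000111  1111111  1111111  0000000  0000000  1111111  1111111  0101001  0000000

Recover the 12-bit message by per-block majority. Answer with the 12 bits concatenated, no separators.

011011001100

Block 1 (0100000): 1 one → 0
Block 2 (1111111): 7 ones → 1
Block 3 (1111111): 7 ones → 1
Block 4 (0000111): 3 ones → 0
Block 5 (1111111): 7 ones → 1
Block 6 (1111111): 7 ones → 1
Block 7 (0000000): 0 ones → 0
Block 8 (0000000): 0 ones → 0
Block 9 (1111111): 7 ones → 1
Block 10 (1111111): 7 ones → 1
Block 11 (0101001): 3 ones → 0
Block 12 (0000000): 0 ones → 0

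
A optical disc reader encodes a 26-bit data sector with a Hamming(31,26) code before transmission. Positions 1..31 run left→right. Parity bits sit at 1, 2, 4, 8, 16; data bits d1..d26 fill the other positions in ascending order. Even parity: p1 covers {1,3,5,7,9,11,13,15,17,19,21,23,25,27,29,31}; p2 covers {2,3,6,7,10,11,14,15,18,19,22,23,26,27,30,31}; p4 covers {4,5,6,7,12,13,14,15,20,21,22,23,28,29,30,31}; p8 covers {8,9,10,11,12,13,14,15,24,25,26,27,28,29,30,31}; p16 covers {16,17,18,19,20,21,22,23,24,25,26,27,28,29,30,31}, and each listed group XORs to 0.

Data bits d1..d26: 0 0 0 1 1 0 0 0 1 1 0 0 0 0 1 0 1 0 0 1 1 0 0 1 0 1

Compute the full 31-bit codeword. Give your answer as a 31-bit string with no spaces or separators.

0101001110001100000101001100101

Place data at non-parity positions: p1 p2 0 p4 0 0 1 p8 1 0 0 0 1 1 0 p16 0 0 0 1 0 1 0 0 1 1 0 0 1 0 1
p1 (pos 1,3,5,7,9,11,13,15,17,19,21,23,25,27,29,31): XOR of data positions = 0⊕0⊕1⊕1⊕0⊕1⊕0⊕0⊕0⊕0⊕0⊕1⊕0⊕1⊕1 = 0
p2 (pos 2,3,6,7,10,11,14,15,18,19,22,23,26,27,30,31): XOR of data positions = 0⊕0⊕1⊕0⊕0⊕1⊕0⊕0⊕0⊕1⊕0⊕1⊕0⊕0⊕1 = 1
p4 (pos 4,5,6,7,12,13,14,15,20,21,22,23,28,29,30,31): XOR of data positions = 0⊕0⊕1⊕0⊕1⊕1⊕0⊕1⊕0⊕1⊕0⊕0⊕1⊕0⊕1 = 1
p8 (pos 8,9,10,11,12,13,14,15,24,25,26,27,28,29,30,31): XOR of data positions = 1⊕0⊕0⊕0⊕1⊕1⊕0⊕0⊕1⊕1⊕0⊕0⊕1⊕0⊕1 = 1
p16 (pos 16,17,18,19,20,21,22,23,24,25,26,27,28,29,30,31): XOR of data positions = 0⊕0⊕0⊕1⊕0⊕1⊕0⊕0⊕1⊕1⊕0⊕0⊕1⊕0⊕1 = 0
Codeword: 0101001110001100000101001100101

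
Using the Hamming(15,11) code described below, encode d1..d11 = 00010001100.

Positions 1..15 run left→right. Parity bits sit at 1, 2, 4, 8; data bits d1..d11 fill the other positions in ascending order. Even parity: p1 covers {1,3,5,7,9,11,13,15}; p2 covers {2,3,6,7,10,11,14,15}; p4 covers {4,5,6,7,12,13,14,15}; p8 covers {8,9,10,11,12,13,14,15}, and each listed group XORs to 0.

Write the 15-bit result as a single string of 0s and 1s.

Place data at non-parity positions: p1 p2 0 p4 0 0 1 p8 0 0 0 1 1 0 0
p1 (pos 1,3,5,7,9,11,13,15): XOR of data positions = 0⊕0⊕1⊕0⊕0⊕1⊕0 = 0
p2 (pos 2,3,6,7,10,11,14,15): XOR of data positions = 0⊕0⊕1⊕0⊕0⊕0⊕0 = 1
p4 (pos 4,5,6,7,12,13,14,15): XOR of data positions = 0⊕0⊕1⊕1⊕1⊕0⊕0 = 1
p8 (pos 8,9,10,11,12,13,14,15): XOR of data positions = 0⊕0⊕0⊕1⊕1⊕0⊕0 = 0
Codeword: 010100100001100

010100100001100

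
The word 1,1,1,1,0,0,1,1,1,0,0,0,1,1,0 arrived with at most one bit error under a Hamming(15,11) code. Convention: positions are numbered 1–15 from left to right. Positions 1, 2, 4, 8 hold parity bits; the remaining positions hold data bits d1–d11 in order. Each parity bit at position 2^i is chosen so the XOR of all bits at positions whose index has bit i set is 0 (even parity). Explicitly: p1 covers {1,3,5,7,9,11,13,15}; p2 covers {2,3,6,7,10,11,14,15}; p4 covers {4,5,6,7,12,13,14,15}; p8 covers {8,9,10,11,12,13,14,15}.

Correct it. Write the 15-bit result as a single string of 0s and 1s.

011100111000110

s1 (pos 1,3,5,7,9,11,13,15): 1⊕1⊕0⊕1⊕1⊕0⊕1⊕0 = 1
s2 (pos 2,3,6,7,10,11,14,15): 1⊕1⊕0⊕1⊕0⊕0⊕1⊕0 = 0
s4 (pos 4,5,6,7,12,13,14,15): 1⊕0⊕0⊕1⊕0⊕1⊕1⊕0 = 0
s8 (pos 8,9,10,11,12,13,14,15): 1⊕1⊕0⊕0⊕0⊕1⊕1⊕0 = 0
Syndrome s8…s1 = 0001 → error at position 1.
Flip position 1: 111100111000110 → 011100111000110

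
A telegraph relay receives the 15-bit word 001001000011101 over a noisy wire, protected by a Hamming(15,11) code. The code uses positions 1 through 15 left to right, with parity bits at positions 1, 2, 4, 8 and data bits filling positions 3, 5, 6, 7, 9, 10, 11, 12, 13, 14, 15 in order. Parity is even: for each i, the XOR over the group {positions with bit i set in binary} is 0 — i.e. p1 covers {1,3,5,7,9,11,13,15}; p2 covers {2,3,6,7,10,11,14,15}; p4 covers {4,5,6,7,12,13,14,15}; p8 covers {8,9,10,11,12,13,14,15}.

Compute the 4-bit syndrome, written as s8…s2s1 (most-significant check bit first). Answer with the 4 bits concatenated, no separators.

s1 (pos 1,3,5,7,9,11,13,15): 0⊕1⊕0⊕0⊕0⊕1⊕1⊕1 = 0
s2 (pos 2,3,6,7,10,11,14,15): 0⊕1⊕1⊕0⊕0⊕1⊕0⊕1 = 0
s4 (pos 4,5,6,7,12,13,14,15): 0⊕0⊕1⊕0⊕1⊕1⊕0⊕1 = 0
s8 (pos 8,9,10,11,12,13,14,15): 0⊕0⊕0⊕1⊕1⊕1⊕0⊕1 = 0
Syndrome s8…s1 = 0000 → no error.

0000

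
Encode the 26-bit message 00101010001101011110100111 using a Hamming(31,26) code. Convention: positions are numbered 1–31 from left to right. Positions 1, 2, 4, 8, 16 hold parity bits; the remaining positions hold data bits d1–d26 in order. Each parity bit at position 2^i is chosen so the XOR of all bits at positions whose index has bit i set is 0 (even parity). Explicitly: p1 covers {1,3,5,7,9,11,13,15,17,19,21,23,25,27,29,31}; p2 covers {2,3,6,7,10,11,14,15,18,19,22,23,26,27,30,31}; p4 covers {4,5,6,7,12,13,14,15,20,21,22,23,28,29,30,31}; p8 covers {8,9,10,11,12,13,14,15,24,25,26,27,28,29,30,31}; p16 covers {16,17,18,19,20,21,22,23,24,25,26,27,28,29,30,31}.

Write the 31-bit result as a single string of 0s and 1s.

1100010010100010101011110100111

Place data at non-parity positions: p1 p2 0 p4 0 1 0 p8 1 0 1 0 0 0 1 p16 1 0 1 0 1 1 1 1 0 1 0 0 1 1 1
p1 (pos 1,3,5,7,9,11,13,15,17,19,21,23,25,27,29,31): XOR of data positions = 0⊕0⊕0⊕1⊕1⊕0⊕1⊕1⊕1⊕1⊕1⊕0⊕0⊕1⊕1 = 1
p2 (pos 2,3,6,7,10,11,14,15,18,19,22,23,26,27,30,31): XOR of data positions = 0⊕1⊕0⊕0⊕1⊕0⊕1⊕0⊕1⊕1⊕1⊕1⊕0⊕1⊕1 = 1
p4 (pos 4,5,6,7,12,13,14,15,20,21,22,23,28,29,30,31): XOR of data positions = 0⊕1⊕0⊕0⊕0⊕0⊕1⊕0⊕1⊕1⊕1⊕0⊕1⊕1⊕1 = 0
p8 (pos 8,9,10,11,12,13,14,15,24,25,26,27,28,29,30,31): XOR of data positions = 1⊕0⊕1⊕0⊕0⊕0⊕1⊕1⊕0⊕1⊕0⊕0⊕1⊕1⊕1 = 0
p16 (pos 16,17,18,19,20,21,22,23,24,25,26,27,28,29,30,31): XOR of data positions = 1⊕0⊕1⊕0⊕1⊕1⊕1⊕1⊕0⊕1⊕0⊕0⊕1⊕1⊕1 = 0
Codeword: 1100010010100010101011110100111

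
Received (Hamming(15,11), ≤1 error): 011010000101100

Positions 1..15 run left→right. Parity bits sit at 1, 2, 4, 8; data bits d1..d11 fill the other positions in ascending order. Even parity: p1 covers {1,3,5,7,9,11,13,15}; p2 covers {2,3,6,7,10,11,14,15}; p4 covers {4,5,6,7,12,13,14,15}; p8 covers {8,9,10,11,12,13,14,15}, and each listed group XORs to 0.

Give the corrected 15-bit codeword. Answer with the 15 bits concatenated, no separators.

s1 (pos 1,3,5,7,9,11,13,15): 0⊕1⊕1⊕0⊕0⊕0⊕1⊕0 = 1
s2 (pos 2,3,6,7,10,11,14,15): 1⊕1⊕0⊕0⊕1⊕0⊕0⊕0 = 1
s4 (pos 4,5,6,7,12,13,14,15): 0⊕1⊕0⊕0⊕1⊕1⊕0⊕0 = 1
s8 (pos 8,9,10,11,12,13,14,15): 0⊕0⊕1⊕0⊕1⊕1⊕0⊕0 = 1
Syndrome s8…s1 = 1111 → error at position 15.
Flip position 15: 011010000101100 → 011010000101101

011010000101101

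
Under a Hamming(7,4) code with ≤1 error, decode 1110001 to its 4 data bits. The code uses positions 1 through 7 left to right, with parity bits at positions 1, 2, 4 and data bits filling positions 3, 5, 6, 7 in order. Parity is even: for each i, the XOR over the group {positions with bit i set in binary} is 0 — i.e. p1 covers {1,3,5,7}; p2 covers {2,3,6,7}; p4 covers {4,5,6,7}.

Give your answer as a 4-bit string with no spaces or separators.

1000

s1 (pos 1,3,5,7): 1⊕1⊕0⊕1 = 1
s2 (pos 2,3,6,7): 1⊕1⊕0⊕1 = 1
s4 (pos 4,5,6,7): 0⊕0⊕0⊕1 = 1
Syndrome s4…s1 = 111 → error at position 7.
Flip position 7: 1110001 → 1110000
Read data bits from positions 3,5,6,7: 1000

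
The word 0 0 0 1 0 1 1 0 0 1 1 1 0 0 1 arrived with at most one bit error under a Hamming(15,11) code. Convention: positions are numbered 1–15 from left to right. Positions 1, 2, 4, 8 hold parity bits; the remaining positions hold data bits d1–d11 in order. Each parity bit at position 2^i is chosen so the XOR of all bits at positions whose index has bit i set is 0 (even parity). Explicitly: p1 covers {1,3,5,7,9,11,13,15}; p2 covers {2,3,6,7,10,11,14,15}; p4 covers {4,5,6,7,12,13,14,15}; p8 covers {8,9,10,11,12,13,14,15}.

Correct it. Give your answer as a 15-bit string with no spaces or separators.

s1 (pos 1,3,5,7,9,11,13,15): 0⊕0⊕0⊕1⊕0⊕1⊕0⊕1 = 1
s2 (pos 2,3,6,7,10,11,14,15): 0⊕0⊕1⊕1⊕1⊕1⊕0⊕1 = 1
s4 (pos 4,5,6,7,12,13,14,15): 1⊕0⊕1⊕1⊕1⊕0⊕0⊕1 = 1
s8 (pos 8,9,10,11,12,13,14,15): 0⊕0⊕1⊕1⊕1⊕0⊕0⊕1 = 0
Syndrome s8…s1 = 0111 → error at position 7.
Flip position 7: 000101100111001 → 000101000111001

000101000111001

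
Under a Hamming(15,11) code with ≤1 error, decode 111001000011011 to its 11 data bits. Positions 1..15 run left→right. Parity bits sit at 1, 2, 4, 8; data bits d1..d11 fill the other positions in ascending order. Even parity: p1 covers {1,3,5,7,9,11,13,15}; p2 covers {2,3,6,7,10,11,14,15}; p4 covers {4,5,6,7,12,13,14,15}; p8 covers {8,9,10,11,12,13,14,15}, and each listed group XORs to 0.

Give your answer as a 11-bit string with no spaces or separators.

10100011011

s1 (pos 1,3,5,7,9,11,13,15): 1⊕1⊕0⊕0⊕0⊕1⊕0⊕1 = 0
s2 (pos 2,3,6,7,10,11,14,15): 1⊕1⊕1⊕0⊕0⊕1⊕1⊕1 = 0
s4 (pos 4,5,6,7,12,13,14,15): 0⊕0⊕1⊕0⊕1⊕0⊕1⊕1 = 0
s8 (pos 8,9,10,11,12,13,14,15): 0⊕0⊕0⊕1⊕1⊕0⊕1⊕1 = 0
Syndrome s8…s1 = 0000 → no error.
Read data bits from positions 3,5,6,7,9,10,11,12,13,14,15: 10100011011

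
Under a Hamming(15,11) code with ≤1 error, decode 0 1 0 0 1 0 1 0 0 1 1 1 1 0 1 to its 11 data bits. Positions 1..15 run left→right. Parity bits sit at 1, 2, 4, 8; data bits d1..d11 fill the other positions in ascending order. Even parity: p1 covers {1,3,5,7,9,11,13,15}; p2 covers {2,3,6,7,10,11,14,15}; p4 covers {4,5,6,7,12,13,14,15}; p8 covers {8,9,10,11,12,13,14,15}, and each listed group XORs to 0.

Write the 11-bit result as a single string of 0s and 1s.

s1 (pos 1,3,5,7,9,11,13,15): 0⊕0⊕1⊕1⊕0⊕1⊕1⊕1 = 1
s2 (pos 2,3,6,7,10,11,14,15): 1⊕0⊕0⊕1⊕1⊕1⊕0⊕1 = 1
s4 (pos 4,5,6,7,12,13,14,15): 0⊕1⊕0⊕1⊕1⊕1⊕0⊕1 = 1
s8 (pos 8,9,10,11,12,13,14,15): 0⊕0⊕1⊕1⊕1⊕1⊕0⊕1 = 1
Syndrome s8…s1 = 1111 → error at position 15.
Flip position 15: 010010100111101 → 010010100111100
Read data bits from positions 3,5,6,7,9,10,11,12,13,14,15: 01010111100

01010111100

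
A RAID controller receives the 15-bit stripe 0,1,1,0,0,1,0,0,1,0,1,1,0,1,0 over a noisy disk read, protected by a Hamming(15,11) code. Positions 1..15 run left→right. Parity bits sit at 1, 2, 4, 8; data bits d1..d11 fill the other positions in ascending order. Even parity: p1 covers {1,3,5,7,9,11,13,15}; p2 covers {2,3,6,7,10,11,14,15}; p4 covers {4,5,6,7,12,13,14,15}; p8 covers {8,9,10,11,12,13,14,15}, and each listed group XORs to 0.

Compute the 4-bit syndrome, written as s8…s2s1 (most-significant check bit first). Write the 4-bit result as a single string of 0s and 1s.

0111

s1 (pos 1,3,5,7,9,11,13,15): 0⊕1⊕0⊕0⊕1⊕1⊕0⊕0 = 1
s2 (pos 2,3,6,7,10,11,14,15): 1⊕1⊕1⊕0⊕0⊕1⊕1⊕0 = 1
s4 (pos 4,5,6,7,12,13,14,15): 0⊕0⊕1⊕0⊕1⊕0⊕1⊕0 = 1
s8 (pos 8,9,10,11,12,13,14,15): 0⊕1⊕0⊕1⊕1⊕0⊕1⊕0 = 0
Syndrome s8…s1 = 0111 → error at position 7.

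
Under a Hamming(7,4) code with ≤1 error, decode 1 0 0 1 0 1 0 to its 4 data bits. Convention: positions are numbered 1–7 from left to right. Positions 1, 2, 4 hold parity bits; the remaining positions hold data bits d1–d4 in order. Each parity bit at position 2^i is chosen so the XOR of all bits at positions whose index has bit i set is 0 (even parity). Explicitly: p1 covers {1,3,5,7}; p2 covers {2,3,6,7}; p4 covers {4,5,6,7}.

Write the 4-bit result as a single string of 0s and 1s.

s1 (pos 1,3,5,7): 1⊕0⊕0⊕0 = 1
s2 (pos 2,3,6,7): 0⊕0⊕1⊕0 = 1
s4 (pos 4,5,6,7): 1⊕0⊕1⊕0 = 0
Syndrome s4…s1 = 011 → error at position 3.
Flip position 3: 1001010 → 1011010
Read data bits from positions 3,5,6,7: 1010

1010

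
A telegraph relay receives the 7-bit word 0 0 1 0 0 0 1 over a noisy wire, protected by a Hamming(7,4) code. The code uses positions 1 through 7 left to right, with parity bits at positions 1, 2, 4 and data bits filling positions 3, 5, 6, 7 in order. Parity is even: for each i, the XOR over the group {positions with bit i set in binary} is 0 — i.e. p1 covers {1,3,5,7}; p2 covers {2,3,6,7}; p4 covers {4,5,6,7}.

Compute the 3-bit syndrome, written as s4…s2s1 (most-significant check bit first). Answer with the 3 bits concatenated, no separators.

100

s1 (pos 1,3,5,7): 0⊕1⊕0⊕1 = 0
s2 (pos 2,3,6,7): 0⊕1⊕0⊕1 = 0
s4 (pos 4,5,6,7): 0⊕0⊕0⊕1 = 1
Syndrome s4…s1 = 100 → error at position 4.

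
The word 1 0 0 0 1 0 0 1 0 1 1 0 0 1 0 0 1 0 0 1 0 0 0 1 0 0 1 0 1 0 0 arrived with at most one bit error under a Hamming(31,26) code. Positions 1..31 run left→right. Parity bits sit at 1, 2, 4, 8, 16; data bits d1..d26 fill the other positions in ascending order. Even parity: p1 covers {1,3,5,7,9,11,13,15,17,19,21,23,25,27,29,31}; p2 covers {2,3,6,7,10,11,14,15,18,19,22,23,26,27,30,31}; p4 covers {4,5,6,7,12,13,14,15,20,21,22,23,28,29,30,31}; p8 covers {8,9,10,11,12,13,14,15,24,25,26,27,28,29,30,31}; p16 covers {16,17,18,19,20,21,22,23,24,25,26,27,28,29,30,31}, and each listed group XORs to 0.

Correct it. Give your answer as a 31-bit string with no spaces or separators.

1000100101100100100100000010100

s1 (pos 1,3,5,7,9,11,13,15,17,19,21,23,25,27,29,31): 1⊕0⊕1⊕0⊕0⊕1⊕0⊕0⊕1⊕0⊕0⊕0⊕0⊕1⊕1⊕0 = 0
s2 (pos 2,3,6,7,10,11,14,15,18,19,22,23,26,27,30,31): 0⊕0⊕0⊕0⊕1⊕1⊕1⊕0⊕0⊕0⊕0⊕0⊕0⊕1⊕0⊕0 = 0
s4 (pos 4,5,6,7,12,13,14,15,20,21,22,23,28,29,30,31): 0⊕1⊕0⊕0⊕0⊕0⊕1⊕0⊕1⊕0⊕0⊕0⊕0⊕1⊕0⊕0 = 0
s8 (pos 8,9,10,11,12,13,14,15,24,25,26,27,28,29,30,31): 1⊕0⊕1⊕1⊕0⊕0⊕1⊕0⊕1⊕0⊕0⊕1⊕0⊕1⊕0⊕0 = 1
s16 (pos 16,17,18,19,20,21,22,23,24,25,26,27,28,29,30,31): 0⊕1⊕0⊕0⊕1⊕0⊕0⊕0⊕1⊕0⊕0⊕1⊕0⊕1⊕0⊕0 = 1
Syndrome s16…s1 = 11000 → error at position 24.
Flip position 24: 1000100101100100100100010010100 → 1000100101100100100100000010100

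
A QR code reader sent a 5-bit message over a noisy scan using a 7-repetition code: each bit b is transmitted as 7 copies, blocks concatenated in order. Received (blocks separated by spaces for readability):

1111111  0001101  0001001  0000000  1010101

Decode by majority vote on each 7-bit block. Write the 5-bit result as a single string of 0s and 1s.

Block 1 (1111111): 7 ones → 1
Block 2 (0001101): 3 ones → 0
Block 3 (0001001): 2 ones → 0
Block 4 (0000000): 0 ones → 0
Block 5 (1010101): 4 ones → 1

10001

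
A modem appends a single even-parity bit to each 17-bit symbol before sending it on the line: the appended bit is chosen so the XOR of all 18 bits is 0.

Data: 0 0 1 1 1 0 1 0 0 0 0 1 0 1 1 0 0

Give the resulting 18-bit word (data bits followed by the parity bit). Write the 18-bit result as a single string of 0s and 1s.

XOR of the 17 data bits: 0⊕0⊕1⊕1⊕1⊕0⊕1⊕0⊕0⊕0⊕0⊕1⊕0⊕1⊕1⊕0⊕0 = 1
Parity bit = 1 (so all 18 bits XOR to 0).

001110100001011001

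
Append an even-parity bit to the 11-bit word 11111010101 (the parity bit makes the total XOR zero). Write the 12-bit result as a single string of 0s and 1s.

111110101010

XOR of the 11 data bits: 1⊕1⊕1⊕1⊕1⊕0⊕1⊕0⊕1⊕0⊕1 = 0
Parity bit = 0 (so all 12 bits XOR to 0).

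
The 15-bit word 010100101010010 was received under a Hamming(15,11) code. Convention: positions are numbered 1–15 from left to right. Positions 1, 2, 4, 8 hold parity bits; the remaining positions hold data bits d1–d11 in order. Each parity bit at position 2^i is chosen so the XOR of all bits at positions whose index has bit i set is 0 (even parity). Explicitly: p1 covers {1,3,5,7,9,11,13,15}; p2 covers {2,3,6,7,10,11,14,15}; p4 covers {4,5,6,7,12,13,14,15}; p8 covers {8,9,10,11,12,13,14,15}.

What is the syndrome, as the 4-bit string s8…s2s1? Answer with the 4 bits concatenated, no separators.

s1 (pos 1,3,5,7,9,11,13,15): 0⊕0⊕0⊕1⊕1⊕1⊕0⊕0 = 1
s2 (pos 2,3,6,7,10,11,14,15): 1⊕0⊕0⊕1⊕0⊕1⊕1⊕0 = 0
s4 (pos 4,5,6,7,12,13,14,15): 1⊕0⊕0⊕1⊕0⊕0⊕1⊕0 = 1
s8 (pos 8,9,10,11,12,13,14,15): 0⊕1⊕0⊕1⊕0⊕0⊕1⊕0 = 1
Syndrome s8…s1 = 1101 → error at position 13.

1101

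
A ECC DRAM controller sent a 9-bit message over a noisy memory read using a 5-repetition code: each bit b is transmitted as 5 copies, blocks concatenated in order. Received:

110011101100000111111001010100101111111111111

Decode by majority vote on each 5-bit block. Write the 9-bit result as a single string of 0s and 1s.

110100111

Block 1 (11001): 3 ones → 1
Block 2 (11011): 4 ones → 1
Block 3 (00000): 0 ones → 0
Block 4 (11111): 5 ones → 1
Block 5 (10010): 2 ones → 0
Block 6 (10100): 2 ones → 0
Block 7 (10111): 4 ones → 1
Block 8 (11111): 5 ones → 1
Block 9 (11111): 5 ones → 1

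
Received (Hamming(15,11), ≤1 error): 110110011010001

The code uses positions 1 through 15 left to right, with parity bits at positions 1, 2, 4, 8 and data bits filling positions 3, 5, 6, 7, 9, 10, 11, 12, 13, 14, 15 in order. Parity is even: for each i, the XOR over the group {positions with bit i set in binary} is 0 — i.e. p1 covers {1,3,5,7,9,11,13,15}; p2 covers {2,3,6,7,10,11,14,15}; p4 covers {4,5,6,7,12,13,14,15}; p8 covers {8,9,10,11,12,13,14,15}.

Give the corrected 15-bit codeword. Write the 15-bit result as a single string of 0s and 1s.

s1 (pos 1,3,5,7,9,11,13,15): 1⊕0⊕1⊕0⊕1⊕1⊕0⊕1 = 1
s2 (pos 2,3,6,7,10,11,14,15): 1⊕0⊕0⊕0⊕0⊕1⊕0⊕1 = 1
s4 (pos 4,5,6,7,12,13,14,15): 1⊕1⊕0⊕0⊕0⊕0⊕0⊕1 = 1
s8 (pos 8,9,10,11,12,13,14,15): 1⊕1⊕0⊕1⊕0⊕0⊕0⊕1 = 0
Syndrome s8…s1 = 0111 → error at position 7.
Flip position 7: 110110011010001 → 110110111010001

110110111010001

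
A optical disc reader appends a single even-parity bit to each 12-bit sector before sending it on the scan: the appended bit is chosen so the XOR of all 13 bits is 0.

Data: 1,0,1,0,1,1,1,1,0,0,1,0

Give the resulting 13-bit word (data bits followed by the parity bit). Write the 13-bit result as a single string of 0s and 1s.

XOR of the 12 data bits: 1⊕0⊕1⊕0⊕1⊕1⊕1⊕1⊕0⊕0⊕1⊕0 = 1
Parity bit = 1 (so all 13 bits XOR to 0).

1010111100101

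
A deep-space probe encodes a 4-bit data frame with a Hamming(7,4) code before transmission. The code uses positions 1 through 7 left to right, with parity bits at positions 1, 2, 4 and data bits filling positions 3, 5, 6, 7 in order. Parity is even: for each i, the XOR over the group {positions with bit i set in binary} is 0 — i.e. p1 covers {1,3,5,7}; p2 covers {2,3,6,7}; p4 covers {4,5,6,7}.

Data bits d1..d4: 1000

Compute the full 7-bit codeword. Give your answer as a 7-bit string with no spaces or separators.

1110000

Place data at non-parity positions: p1 p2 1 p4 0 0 0
p1 (pos 1,3,5,7): XOR of data positions = 1⊕0⊕0 = 1
p2 (pos 2,3,6,7): XOR of data positions = 1⊕0⊕0 = 1
p4 (pos 4,5,6,7): XOR of data positions = 0⊕0⊕0 = 0
Codeword: 1110000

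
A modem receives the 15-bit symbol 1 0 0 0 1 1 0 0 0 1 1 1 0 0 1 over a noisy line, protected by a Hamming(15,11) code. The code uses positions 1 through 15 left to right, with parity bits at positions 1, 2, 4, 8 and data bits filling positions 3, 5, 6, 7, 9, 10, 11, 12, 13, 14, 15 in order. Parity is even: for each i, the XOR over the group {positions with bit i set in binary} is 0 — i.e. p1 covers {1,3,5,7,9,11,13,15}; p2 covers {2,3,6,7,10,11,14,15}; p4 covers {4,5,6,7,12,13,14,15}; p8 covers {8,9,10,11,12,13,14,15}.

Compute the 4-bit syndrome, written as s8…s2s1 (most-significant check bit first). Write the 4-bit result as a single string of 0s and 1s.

0000

s1 (pos 1,3,5,7,9,11,13,15): 1⊕0⊕1⊕0⊕0⊕1⊕0⊕1 = 0
s2 (pos 2,3,6,7,10,11,14,15): 0⊕0⊕1⊕0⊕1⊕1⊕0⊕1 = 0
s4 (pos 4,5,6,7,12,13,14,15): 0⊕1⊕1⊕0⊕1⊕0⊕0⊕1 = 0
s8 (pos 8,9,10,11,12,13,14,15): 0⊕0⊕1⊕1⊕1⊕0⊕0⊕1 = 0
Syndrome s8…s1 = 0000 → no error.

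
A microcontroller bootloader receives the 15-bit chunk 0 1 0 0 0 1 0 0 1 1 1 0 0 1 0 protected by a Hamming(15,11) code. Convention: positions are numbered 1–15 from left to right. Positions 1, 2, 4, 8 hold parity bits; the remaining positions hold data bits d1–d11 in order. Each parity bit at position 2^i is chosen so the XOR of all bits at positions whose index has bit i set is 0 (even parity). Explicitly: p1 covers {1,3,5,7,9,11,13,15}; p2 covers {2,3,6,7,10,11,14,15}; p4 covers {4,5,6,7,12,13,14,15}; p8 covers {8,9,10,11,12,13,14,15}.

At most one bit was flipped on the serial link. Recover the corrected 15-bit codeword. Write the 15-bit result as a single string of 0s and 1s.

000001001110010

s1 (pos 1,3,5,7,9,11,13,15): 0⊕0⊕0⊕0⊕1⊕1⊕0⊕0 = 0
s2 (pos 2,3,6,7,10,11,14,15): 1⊕0⊕1⊕0⊕1⊕1⊕1⊕0 = 1
s4 (pos 4,5,6,7,12,13,14,15): 0⊕0⊕1⊕0⊕0⊕0⊕1⊕0 = 0
s8 (pos 8,9,10,11,12,13,14,15): 0⊕1⊕1⊕1⊕0⊕0⊕1⊕0 = 0
Syndrome s8…s1 = 0010 → error at position 2.
Flip position 2: 010001001110010 → 000001001110010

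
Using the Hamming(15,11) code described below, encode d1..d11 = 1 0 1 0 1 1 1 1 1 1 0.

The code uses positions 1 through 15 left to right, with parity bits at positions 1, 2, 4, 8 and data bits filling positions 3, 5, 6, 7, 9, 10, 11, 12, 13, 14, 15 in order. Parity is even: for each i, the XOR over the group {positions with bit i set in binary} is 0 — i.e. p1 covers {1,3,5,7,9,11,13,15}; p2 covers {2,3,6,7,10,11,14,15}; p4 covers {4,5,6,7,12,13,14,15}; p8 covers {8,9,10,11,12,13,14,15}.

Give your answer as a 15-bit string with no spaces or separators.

Place data at non-parity positions: p1 p2 1 p4 0 1 0 p8 1 1 1 1 1 1 0
p1 (pos 1,3,5,7,9,11,13,15): XOR of data positions = 1⊕0⊕0⊕1⊕1⊕1⊕0 = 0
p2 (pos 2,3,6,7,10,11,14,15): XOR of data positions = 1⊕1⊕0⊕1⊕1⊕1⊕0 = 1
p4 (pos 4,5,6,7,12,13,14,15): XOR of data positions = 0⊕1⊕0⊕1⊕1⊕1⊕0 = 0
p8 (pos 8,9,10,11,12,13,14,15): XOR of data positions = 1⊕1⊕1⊕1⊕1⊕1⊕0 = 0
Codeword: 011001001111110

011001001111110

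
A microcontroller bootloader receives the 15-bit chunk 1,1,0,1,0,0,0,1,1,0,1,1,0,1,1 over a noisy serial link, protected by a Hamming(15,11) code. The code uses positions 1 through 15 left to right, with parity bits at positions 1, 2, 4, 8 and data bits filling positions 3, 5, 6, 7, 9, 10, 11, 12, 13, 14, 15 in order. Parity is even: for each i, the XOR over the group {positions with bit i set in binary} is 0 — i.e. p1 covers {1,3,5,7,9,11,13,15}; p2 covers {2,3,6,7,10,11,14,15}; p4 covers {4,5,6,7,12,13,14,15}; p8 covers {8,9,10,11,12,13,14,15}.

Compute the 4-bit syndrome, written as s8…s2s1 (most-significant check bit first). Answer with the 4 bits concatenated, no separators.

s1 (pos 1,3,5,7,9,11,13,15): 1⊕0⊕0⊕0⊕1⊕1⊕0⊕1 = 0
s2 (pos 2,3,6,7,10,11,14,15): 1⊕0⊕0⊕0⊕0⊕1⊕1⊕1 = 0
s4 (pos 4,5,6,7,12,13,14,15): 1⊕0⊕0⊕0⊕1⊕0⊕1⊕1 = 0
s8 (pos 8,9,10,11,12,13,14,15): 1⊕1⊕0⊕1⊕1⊕0⊕1⊕1 = 0
Syndrome s8…s1 = 0000 → no error.

0000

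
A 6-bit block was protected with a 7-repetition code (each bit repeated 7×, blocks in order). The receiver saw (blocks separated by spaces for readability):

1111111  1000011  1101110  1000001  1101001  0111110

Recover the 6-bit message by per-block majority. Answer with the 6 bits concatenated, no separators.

101011

Block 1 (1111111): 7 ones → 1
Block 2 (1000011): 3 ones → 0
Block 3 (1101110): 5 ones → 1
Block 4 (1000001): 2 ones → 0
Block 5 (1101001): 4 ones → 1
Block 6 (0111110): 5 ones → 1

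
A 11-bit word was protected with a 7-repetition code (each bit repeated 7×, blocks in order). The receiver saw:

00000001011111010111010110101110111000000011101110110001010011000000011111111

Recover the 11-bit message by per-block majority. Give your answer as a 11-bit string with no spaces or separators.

Block 1 (0000000): 0 ones → 0
Block 2 (1011111): 6 ones → 1
Block 3 (0101110): 4 ones → 1
Block 4 (1011010): 4 ones → 1
Block 5 (1110111): 6 ones → 1
Block 6 (0000000): 0 ones → 0
Block 7 (1110111): 6 ones → 1
Block 8 (0110001): 3 ones → 0
Block 9 (0100110): 3 ones → 0
Block 10 (0000001): 1 one → 0
Block 11 (1111111): 7 ones → 1

01111010001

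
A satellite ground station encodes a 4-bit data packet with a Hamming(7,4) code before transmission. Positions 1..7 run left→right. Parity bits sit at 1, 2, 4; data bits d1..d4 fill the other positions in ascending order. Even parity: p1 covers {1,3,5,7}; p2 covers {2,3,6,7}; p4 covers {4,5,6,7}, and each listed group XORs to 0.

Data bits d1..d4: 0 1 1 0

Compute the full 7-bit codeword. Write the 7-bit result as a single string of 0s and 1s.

1100110

Place data at non-parity positions: p1 p2 0 p4 1 1 0
p1 (pos 1,3,5,7): XOR of data positions = 0⊕1⊕0 = 1
p2 (pos 2,3,6,7): XOR of data positions = 0⊕1⊕0 = 1
p4 (pos 4,5,6,7): XOR of data positions = 1⊕1⊕0 = 0
Codeword: 1100110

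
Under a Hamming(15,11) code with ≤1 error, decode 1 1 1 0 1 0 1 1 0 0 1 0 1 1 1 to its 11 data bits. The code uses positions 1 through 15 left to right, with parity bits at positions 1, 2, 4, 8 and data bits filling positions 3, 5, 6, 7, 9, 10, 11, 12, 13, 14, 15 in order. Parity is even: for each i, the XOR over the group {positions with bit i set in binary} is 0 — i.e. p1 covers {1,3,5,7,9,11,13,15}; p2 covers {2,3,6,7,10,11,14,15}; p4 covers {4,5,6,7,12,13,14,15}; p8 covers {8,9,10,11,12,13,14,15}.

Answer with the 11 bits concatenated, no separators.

s1 (pos 1,3,5,7,9,11,13,15): 1⊕1⊕1⊕1⊕0⊕1⊕1⊕1 = 1
s2 (pos 2,3,6,7,10,11,14,15): 1⊕1⊕0⊕1⊕0⊕1⊕1⊕1 = 0
s4 (pos 4,5,6,7,12,13,14,15): 0⊕1⊕0⊕1⊕0⊕1⊕1⊕1 = 1
s8 (pos 8,9,10,11,12,13,14,15): 1⊕0⊕0⊕1⊕0⊕1⊕1⊕1 = 1
Syndrome s8…s1 = 1101 → error at position 13.
Flip position 13: 111010110010111 → 111010110010011
Read data bits from positions 3,5,6,7,9,10,11,12,13,14,15: 11010010011

11010010011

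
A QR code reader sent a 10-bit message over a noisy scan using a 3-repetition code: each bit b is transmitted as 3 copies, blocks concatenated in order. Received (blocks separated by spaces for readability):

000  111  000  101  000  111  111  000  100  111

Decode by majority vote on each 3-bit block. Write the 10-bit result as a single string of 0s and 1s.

0101011001

Block 1 (000): 0 ones → 0
Block 2 (111): 3 ones → 1
Block 3 (000): 0 ones → 0
Block 4 (101): 2 ones → 1
Block 5 (000): 0 ones → 0
Block 6 (111): 3 ones → 1
Block 7 (111): 3 ones → 1
Block 8 (000): 0 ones → 0
Block 9 (100): 1 one → 0
Block 10 (111): 3 ones → 1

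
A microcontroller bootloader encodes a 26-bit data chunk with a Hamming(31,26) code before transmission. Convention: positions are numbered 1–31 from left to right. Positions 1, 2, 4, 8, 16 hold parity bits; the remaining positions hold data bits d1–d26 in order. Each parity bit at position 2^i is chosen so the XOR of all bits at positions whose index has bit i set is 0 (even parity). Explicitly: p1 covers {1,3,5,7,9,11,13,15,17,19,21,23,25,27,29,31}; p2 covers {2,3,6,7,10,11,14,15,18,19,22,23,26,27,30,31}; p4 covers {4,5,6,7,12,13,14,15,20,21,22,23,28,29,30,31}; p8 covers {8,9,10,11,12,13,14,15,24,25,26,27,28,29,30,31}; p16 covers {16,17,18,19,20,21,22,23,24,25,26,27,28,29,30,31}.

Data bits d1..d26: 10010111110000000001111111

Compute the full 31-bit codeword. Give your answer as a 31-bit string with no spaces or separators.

0110001001111101000000001111111

Place data at non-parity positions: p1 p2 1 p4 0 0 1 p8 0 1 1 1 1 1 0 p16 0 0 0 0 0 0 0 0 1 1 1 1 1 1 1
p1 (pos 1,3,5,7,9,11,13,15,17,19,21,23,25,27,29,31): XOR of data positions = 1⊕0⊕1⊕0⊕1⊕1⊕0⊕0⊕0⊕0⊕0⊕1⊕1⊕1⊕1 = 0
p2 (pos 2,3,6,7,10,11,14,15,18,19,22,23,26,27,30,31): XOR of data positions = 1⊕0⊕1⊕1⊕1⊕1⊕0⊕0⊕0⊕0⊕0⊕1⊕1⊕1⊕1 = 1
p4 (pos 4,5,6,7,12,13,14,15,20,21,22,23,28,29,30,31): XOR of data positions = 0⊕0⊕1⊕1⊕1⊕1⊕0⊕0⊕0⊕0⊕0⊕1⊕1⊕1⊕1 = 0
p8 (pos 8,9,10,11,12,13,14,15,24,25,26,27,28,29,30,31): XOR of data positions = 0⊕1⊕1⊕1⊕1⊕1⊕0⊕0⊕1⊕1⊕1⊕1⊕1⊕1⊕1 = 0
p16 (pos 16,17,18,19,20,21,22,23,24,25,26,27,28,29,30,31): XOR of data positions = 0⊕0⊕0⊕0⊕0⊕0⊕0⊕0⊕1⊕1⊕1⊕1⊕1⊕1⊕1 = 1
Codeword: 0110001001111101000000001111111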